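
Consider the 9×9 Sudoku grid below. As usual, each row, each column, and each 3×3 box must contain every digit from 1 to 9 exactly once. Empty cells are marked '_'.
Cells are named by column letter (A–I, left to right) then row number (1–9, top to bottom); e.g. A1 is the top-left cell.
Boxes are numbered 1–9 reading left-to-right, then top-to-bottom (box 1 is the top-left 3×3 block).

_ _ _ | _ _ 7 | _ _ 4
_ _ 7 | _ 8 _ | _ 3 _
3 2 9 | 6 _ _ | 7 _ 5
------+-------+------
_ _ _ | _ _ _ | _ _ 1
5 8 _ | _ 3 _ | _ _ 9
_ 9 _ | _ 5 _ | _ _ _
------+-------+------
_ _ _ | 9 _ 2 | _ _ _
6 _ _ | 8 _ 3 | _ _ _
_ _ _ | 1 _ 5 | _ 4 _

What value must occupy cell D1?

3

Cell D1 itself could take any of {2, 3, 5} by direct elimination.
Consider where 3 can go in row 1.
A1 is out (column A already has a 3). B1 is out (box 1 already has a 3). C1 is out (box 1 already has a 3). E1 is out (column E already has a 3). The remaining empty cells in row 1 are similarly blocked.
So the only cell in row 1 that can hold 3 is D1.
Therefore D1 = 3.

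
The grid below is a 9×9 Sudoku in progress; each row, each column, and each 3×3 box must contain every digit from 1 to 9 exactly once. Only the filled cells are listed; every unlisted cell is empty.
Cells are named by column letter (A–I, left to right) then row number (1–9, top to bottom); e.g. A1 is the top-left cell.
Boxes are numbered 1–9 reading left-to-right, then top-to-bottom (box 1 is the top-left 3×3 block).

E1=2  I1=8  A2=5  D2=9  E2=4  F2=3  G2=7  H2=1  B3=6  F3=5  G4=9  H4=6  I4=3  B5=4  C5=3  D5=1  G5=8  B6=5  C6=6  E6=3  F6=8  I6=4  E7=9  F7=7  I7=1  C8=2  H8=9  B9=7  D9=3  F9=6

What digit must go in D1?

Cell D1 itself could take any of {6, 7} by direct elimination.
Consider where 6 can go in box 2.
F1 is out (column F already has a 6).
D3 is out (row 3 already has a 6).
E3 is out (row 3 already has a 6).
So the only cell in box 2 that can hold 6 is D1.
Therefore D1 = 6.

6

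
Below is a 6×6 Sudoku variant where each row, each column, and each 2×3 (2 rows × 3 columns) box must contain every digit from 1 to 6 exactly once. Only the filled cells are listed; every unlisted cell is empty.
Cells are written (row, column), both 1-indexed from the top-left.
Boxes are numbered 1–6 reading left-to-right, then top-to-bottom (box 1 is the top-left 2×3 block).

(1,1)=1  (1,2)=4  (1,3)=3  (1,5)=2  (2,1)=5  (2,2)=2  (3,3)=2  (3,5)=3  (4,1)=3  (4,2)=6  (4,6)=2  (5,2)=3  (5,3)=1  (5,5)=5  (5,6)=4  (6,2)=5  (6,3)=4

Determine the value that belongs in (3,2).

1

Row 3 already contains {2, 3}.
Column 2 already contains {2, 3, 4, 5, 6}.
Its 2×3 block (box 3) already contains {2, 3, 6}.
The only value from 1–6 not eliminated is 1, so (3,2) = 1.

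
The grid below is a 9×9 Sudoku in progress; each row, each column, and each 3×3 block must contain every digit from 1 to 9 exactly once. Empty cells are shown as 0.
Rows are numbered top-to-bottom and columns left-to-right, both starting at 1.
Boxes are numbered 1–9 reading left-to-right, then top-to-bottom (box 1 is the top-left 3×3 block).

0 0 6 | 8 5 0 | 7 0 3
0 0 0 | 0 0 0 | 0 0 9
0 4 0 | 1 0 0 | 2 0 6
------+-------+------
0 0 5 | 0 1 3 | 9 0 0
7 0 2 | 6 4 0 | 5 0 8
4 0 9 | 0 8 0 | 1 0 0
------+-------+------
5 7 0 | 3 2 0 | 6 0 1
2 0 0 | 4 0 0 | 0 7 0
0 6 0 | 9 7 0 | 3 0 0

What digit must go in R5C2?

1

Cell R5C2 itself could take any of {1, 3} by direct elimination.
Consider where 1 can go in row 5.
R5C6 is out (box 5 already has a 1).
R5C8 is out (box 6 already has a 1).
So the only cell in row 5 that can hold 1 is R5C2.
Therefore R5C2 = 1.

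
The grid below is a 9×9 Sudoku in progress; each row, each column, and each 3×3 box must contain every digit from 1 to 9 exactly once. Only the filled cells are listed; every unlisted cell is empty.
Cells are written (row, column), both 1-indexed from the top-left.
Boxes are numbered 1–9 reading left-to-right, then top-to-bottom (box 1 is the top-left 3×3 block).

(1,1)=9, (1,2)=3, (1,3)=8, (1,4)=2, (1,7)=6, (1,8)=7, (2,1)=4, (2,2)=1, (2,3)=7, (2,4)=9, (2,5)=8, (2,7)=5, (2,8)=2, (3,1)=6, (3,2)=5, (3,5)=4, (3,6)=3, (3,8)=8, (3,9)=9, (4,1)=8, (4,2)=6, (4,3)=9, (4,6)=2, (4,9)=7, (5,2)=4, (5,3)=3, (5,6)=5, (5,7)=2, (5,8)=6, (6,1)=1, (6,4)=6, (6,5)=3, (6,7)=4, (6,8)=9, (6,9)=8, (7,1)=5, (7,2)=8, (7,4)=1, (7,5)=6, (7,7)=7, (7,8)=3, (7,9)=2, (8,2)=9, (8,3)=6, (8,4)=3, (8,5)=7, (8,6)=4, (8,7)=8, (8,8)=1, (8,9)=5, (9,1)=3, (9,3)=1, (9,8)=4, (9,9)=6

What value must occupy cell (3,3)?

2

Row 3 already contains {3, 4, 5, 6, 8, 9}.
Column 3 already contains {1, 3, 6, 7, 8, 9}.
Its 3×3 block (box 1) already contains {1, 3, 4, 5, 6, 7, 8, 9}.
The only value from 1–9 not eliminated is 2, so (3,3) = 2.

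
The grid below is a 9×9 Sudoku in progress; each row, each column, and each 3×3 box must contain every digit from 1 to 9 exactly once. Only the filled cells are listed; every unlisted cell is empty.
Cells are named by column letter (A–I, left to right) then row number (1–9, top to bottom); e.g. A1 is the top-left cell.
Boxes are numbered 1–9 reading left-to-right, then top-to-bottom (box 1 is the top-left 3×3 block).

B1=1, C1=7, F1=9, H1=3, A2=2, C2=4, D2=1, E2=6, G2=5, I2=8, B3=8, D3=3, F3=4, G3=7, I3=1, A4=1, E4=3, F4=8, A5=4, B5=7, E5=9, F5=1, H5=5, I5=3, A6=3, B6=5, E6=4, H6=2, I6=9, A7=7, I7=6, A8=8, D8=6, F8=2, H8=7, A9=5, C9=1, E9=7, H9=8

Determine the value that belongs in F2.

Row 2 already contains {1, 2, 4, 5, 6, 8}.
Column F already contains {1, 2, 4, 8, 9}.
Its 3×3 block (box 2) already contains {1, 3, 4, 6, 9}.
The only value from 1–9 not eliminated is 7, so F2 = 7.

7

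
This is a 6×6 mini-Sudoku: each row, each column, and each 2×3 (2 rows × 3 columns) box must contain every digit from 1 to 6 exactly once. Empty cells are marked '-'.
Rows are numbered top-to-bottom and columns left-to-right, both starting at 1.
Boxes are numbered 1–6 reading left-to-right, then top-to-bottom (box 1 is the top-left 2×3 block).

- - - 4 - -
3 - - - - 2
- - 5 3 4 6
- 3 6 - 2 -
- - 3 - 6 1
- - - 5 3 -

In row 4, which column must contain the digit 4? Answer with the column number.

Consider where 4 can go in row 4.
r4c4 is out (column 4 already has a 4).
r4c6 is out (box 4 already has a 4).
So the only cell in row 4 that can hold 4 is r4c1.
That is column 1.

1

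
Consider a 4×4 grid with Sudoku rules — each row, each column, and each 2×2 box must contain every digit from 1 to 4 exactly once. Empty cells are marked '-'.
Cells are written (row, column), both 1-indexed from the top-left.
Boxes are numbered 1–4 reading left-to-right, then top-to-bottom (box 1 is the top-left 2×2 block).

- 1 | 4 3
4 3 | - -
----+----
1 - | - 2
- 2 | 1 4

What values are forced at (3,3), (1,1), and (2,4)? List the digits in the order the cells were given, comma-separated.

3,2,1

For (3,3):
  Row 3 already contains {1, 2}.
  Column 3 already contains {1, 4}.
  Its 2×2 block (box 4) already contains {1, 2, 4}.
  The only value from 1–4 not eliminated is 3, so (3,3) = 3.
For (1,1):
  Row 1 already contains {1, 3, 4}.
  Column 1 already contains {1, 4}.
  Its 2×2 block (box 1) already contains {1, 3, 4}.
  The only value from 1–4 not eliminated is 2, so (1,1) = 2.
For (2,4):
  Row 2 already contains {3, 4}.
  Column 4 already contains {2, 3, 4}.
  Its 2×2 block (box 2) already contains {3, 4}.
  The only value from 1–4 not eliminated is 1, so (2,4) = 1.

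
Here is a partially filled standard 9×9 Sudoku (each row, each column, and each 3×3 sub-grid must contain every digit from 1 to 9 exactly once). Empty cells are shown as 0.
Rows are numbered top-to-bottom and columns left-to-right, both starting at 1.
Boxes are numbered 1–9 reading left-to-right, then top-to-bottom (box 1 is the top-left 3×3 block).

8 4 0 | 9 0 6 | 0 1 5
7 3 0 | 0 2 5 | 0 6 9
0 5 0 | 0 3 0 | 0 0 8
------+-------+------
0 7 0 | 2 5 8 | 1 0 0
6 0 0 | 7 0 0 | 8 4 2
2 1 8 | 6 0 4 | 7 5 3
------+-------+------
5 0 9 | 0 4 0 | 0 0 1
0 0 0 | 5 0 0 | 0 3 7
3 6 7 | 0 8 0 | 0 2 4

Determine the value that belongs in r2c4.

Cell r2c4 itself could take any of {1, 4, 8} by direct elimination.
Consider where 8 can go in box 2.
r1c5 is out (row 1 already has a 8).
r3c4 is out (row 3 already has a 8).
r3c6 is out (row 3 already has a 8).
So the only cell in box 2 that can hold 8 is r2c4.
Therefore r2c4 = 8.

8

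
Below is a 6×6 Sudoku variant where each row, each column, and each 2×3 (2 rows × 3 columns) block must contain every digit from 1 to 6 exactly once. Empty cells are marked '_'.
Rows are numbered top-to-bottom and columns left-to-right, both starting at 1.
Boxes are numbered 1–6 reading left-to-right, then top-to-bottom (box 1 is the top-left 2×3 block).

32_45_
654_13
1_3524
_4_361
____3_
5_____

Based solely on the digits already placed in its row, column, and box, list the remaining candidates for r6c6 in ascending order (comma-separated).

2,6

Row 6 already contains {5}.
Column 6 already contains {1, 3, 4}.
Its 2×3 block (box 6) already contains {3}.
Removing those from 1–6 leaves {2, 6} as the candidates for r6c6.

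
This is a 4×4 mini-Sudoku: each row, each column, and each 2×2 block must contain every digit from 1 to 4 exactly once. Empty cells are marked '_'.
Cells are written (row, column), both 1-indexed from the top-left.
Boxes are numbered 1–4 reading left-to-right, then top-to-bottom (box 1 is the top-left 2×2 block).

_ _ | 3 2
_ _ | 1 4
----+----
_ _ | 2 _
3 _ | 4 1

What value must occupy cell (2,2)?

3

Cell (2,2) itself could take any of {2, 3} by direct elimination.
Consider where 3 can go in column 2.
(1,2) is out (row 1 already has a 3).
(3,2) is out (box 3 already has a 3).
(4,2) is out (row 4 already has a 3).
So the only cell in column 2 that can hold 3 is (2,2).
Therefore (2,2) = 3.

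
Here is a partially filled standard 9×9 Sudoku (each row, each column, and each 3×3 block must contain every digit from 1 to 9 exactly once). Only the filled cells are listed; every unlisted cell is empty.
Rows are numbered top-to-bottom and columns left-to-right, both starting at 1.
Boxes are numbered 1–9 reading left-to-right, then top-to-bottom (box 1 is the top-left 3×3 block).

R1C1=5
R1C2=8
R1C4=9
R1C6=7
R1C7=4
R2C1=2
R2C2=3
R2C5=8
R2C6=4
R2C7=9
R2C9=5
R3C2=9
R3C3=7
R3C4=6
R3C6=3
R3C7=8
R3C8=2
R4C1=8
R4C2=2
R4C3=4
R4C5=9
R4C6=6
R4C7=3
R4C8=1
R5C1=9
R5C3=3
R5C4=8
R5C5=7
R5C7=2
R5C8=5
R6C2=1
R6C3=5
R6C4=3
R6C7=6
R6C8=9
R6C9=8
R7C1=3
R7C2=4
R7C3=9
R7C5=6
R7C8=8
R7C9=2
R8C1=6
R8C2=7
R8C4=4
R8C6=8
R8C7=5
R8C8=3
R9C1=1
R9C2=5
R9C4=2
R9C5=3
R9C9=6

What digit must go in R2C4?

Row 2 already contains {2, 3, 4, 5, 8, 9}.
Column 4 already contains {2, 3, 4, 6, 8, 9}.
Its 3×3 block (box 2) already contains {3, 4, 6, 7, 8, 9}.
The only value from 1–9 not eliminated is 1, so R2C4 = 1.

1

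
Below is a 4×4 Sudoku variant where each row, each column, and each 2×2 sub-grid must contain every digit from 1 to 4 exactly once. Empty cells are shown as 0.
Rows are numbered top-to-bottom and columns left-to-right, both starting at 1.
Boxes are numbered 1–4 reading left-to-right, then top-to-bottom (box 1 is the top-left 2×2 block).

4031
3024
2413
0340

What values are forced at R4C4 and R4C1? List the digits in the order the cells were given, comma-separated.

2,1

For R4C4:
  Row 4 already contains {3, 4}.
  Column 4 already contains {1, 3, 4}.
  Its 2×2 block (box 4) already contains {1, 3, 4}.
  The only value from 1–4 not eliminated is 2, so R4C4 = 2.
For R4C1:
  Row 4 already contains {3, 4}.
  Column 1 already contains {2, 3, 4}.
  Its 2×2 block (box 3) already contains {2, 3, 4}.
  The only value from 1–4 not eliminated is 1, so R4C1 = 1.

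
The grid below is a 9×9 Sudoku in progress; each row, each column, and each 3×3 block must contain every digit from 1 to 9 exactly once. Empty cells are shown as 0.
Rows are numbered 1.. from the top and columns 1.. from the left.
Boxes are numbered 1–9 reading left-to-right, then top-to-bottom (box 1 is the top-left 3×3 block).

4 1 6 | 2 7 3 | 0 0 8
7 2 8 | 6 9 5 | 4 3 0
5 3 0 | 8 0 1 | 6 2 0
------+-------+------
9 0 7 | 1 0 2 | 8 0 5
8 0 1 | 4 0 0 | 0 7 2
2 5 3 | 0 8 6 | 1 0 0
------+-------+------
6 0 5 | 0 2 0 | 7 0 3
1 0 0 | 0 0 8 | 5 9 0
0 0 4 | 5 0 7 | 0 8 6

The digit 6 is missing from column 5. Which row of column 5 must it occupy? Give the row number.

8

Consider where 6 can go in column 5.
row 3, column 5 is out (row 3 already has a 6).
row 4, column 5 is out (box 5 already has a 6).
row 5, column 5 is out (box 5 already has a 6).
row 9, column 5 is out (row 9 already has a 6).
So the only cell in column 5 that can hold 6 is row 8, column 5.
That is row 8.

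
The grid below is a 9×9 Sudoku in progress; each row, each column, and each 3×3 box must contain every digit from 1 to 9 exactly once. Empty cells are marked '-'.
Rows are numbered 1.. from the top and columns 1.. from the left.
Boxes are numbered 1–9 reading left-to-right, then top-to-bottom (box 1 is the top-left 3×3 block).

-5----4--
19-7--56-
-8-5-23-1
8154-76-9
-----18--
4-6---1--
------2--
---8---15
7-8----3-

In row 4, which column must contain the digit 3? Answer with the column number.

5

Consider where 3 can go in row 4.
row 4, column 8 is out (column 8 already has a 3).
So the only cell in row 4 that can hold 3 is row 4, column 5.
That is column 5.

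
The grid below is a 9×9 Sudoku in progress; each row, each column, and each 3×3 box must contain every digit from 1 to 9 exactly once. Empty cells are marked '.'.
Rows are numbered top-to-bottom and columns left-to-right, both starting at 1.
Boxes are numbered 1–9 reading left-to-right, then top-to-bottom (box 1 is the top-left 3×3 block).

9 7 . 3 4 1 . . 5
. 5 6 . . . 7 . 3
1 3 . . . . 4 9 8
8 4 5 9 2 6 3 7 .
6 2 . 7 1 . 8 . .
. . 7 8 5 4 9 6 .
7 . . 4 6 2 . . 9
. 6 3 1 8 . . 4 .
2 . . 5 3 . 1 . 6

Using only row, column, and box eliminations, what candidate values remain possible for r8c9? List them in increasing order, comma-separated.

2,7

Row 8 already contains {1, 3, 4, 6, 8}.
Column 9 already contains {3, 5, 6, 8, 9}.
Its 3×3 block (box 9) already contains {1, 4, 6, 9}.
Removing those from 1–9 leaves {2, 7} as the candidates for r8c9.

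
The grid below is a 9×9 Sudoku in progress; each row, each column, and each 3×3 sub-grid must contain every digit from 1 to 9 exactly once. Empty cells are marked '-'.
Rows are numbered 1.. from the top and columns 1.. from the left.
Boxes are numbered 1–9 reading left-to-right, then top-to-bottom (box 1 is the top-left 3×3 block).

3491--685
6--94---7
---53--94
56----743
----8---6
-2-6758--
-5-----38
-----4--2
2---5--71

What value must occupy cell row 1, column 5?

Row 1 already contains {1, 3, 4, 5, 6, 8, 9}.
Column 5 already contains {3, 4, 5, 7, 8}.
Its 3×3 block (box 2) already contains {1, 3, 4, 5, 9}.
The only value from 1–9 not eliminated is 2, so row 1, column 5 = 2.

2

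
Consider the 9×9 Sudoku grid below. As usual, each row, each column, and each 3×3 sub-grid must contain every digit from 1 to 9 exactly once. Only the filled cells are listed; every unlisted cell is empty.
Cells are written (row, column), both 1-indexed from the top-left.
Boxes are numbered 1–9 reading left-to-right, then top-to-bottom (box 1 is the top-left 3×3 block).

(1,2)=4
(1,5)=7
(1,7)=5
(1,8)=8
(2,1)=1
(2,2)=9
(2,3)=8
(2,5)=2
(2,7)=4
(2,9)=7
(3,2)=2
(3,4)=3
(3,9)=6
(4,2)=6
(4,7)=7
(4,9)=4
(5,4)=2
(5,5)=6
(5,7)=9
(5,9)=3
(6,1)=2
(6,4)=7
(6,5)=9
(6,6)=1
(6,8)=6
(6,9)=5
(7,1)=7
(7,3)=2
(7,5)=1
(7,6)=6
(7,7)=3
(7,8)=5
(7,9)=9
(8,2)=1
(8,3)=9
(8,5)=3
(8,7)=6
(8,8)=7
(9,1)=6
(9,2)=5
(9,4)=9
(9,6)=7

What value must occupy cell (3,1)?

Row 3 already contains {2, 3, 6}.
Column 1 already contains {1, 2, 6, 7}.
Its 3×3 block (box 1) already contains {1, 2, 4, 8, 9}.
The only value from 1–9 not eliminated is 5, so (3,1) = 5.

5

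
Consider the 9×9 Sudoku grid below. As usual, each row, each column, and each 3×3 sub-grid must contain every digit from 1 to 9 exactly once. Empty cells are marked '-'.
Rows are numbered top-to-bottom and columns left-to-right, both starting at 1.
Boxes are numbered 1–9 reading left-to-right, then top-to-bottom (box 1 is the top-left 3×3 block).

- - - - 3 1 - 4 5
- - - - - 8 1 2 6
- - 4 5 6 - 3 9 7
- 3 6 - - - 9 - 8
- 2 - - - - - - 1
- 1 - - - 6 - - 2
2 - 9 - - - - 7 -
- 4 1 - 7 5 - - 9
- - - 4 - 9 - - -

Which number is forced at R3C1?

1

Cell R3C1 itself could take any of {1, 8} by direct elimination.
Consider where 1 can go in column 1.
R1C1 is out (row 1 already has a 1). R2C1 is out (row 2 already has a 1). R4C1 is out (box 4 already has a 1). R5C1 is out (row 5 already has a 1). The remaining empty cells in column 1 are similarly blocked.
So the only cell in column 1 that can hold 1 is R3C1.
Therefore R3C1 = 1.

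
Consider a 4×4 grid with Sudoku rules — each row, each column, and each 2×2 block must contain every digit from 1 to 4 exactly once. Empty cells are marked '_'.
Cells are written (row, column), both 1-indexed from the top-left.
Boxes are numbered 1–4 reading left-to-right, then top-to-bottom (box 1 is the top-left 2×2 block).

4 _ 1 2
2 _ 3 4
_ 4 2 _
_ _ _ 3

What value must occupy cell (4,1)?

1

Row 4 already contains {3}.
Column 1 already contains {2, 4}.
Its 2×2 block (box 3) already contains {4}.
The only value from 1–4 not eliminated is 1, so (4,1) = 1.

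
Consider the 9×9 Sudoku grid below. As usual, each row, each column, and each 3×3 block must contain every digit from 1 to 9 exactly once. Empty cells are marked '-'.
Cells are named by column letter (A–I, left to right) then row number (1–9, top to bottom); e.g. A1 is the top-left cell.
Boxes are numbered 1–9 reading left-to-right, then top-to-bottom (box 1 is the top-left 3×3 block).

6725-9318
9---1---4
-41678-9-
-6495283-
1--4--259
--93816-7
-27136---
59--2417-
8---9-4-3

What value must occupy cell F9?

5

Cell F9 itself could take any of {5, 7} by direct elimination.
Consider where 5 can go in box 8.
D8 is out (row 8 already has a 5).
D9 is out (column D already has a 5).
So the only cell in box 8 that can hold 5 is F9.
Therefore F9 = 5.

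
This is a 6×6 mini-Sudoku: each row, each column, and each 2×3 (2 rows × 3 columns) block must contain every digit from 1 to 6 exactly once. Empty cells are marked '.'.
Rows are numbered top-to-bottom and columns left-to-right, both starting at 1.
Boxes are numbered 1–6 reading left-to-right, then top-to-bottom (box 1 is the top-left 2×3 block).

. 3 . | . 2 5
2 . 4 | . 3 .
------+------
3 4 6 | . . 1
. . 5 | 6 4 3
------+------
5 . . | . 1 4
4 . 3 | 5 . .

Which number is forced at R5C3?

2

Row 5 already contains {1, 4, 5}.
Column 3 already contains {3, 4, 5, 6}.
Its 2×3 block (box 5) already contains {3, 4, 5}.
The only value from 1–6 not eliminated is 2, so R5C3 = 2.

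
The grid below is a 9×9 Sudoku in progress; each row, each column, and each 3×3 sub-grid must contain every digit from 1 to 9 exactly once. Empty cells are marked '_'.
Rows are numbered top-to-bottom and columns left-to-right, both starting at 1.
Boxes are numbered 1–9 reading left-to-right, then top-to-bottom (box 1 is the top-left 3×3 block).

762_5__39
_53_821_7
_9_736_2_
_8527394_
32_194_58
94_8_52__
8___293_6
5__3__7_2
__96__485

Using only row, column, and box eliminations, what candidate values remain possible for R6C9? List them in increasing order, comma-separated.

1,3

Row 6 already contains {2, 4, 5, 8, 9}.
Column 9 already contains {2, 5, 6, 7, 8, 9}.
Its 3×3 block (box 6) already contains {2, 4, 5, 8, 9}.
Removing those from 1–9 leaves {1, 3} as the candidates for R6C9.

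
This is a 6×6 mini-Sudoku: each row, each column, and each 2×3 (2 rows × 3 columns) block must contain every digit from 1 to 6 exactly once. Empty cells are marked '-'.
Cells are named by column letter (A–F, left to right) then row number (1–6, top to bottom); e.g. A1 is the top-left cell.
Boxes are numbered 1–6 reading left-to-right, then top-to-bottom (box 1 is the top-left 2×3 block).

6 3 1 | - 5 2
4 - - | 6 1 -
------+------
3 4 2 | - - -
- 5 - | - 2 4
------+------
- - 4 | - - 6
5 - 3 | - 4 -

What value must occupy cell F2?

Row 2 already contains {1, 4, 6}.
Column F already contains {2, 4, 6}.
Its 2×3 block (box 2) already contains {1, 2, 5, 6}.
The only value from 1–6 not eliminated is 3, so F2 = 3.

3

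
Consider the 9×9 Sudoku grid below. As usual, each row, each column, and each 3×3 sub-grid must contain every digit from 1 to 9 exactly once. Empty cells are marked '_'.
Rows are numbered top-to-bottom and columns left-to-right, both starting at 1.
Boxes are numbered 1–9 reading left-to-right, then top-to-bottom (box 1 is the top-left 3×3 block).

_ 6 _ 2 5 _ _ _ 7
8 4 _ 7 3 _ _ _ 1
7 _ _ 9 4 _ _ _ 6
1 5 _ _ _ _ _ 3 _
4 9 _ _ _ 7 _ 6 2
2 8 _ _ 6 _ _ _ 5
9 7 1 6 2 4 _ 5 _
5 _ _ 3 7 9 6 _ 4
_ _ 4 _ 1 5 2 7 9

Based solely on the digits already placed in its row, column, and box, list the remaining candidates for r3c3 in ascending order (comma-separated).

2,3,5

Row 3 already contains {4, 6, 7, 9}.
Column 3 already contains {1, 4}.
Its 3×3 block (box 1) already contains {4, 6, 7, 8}.
Removing those from 1–9 leaves {2, 3, 5} as the candidates for r3c3.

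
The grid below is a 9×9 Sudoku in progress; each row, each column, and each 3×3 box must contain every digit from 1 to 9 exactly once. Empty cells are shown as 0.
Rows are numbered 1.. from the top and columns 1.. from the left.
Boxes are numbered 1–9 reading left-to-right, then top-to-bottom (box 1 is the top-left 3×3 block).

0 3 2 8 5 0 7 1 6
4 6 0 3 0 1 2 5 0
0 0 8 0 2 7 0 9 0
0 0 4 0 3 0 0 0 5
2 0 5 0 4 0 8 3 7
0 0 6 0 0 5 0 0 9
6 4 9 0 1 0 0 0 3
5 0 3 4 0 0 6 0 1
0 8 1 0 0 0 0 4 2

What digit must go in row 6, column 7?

4

Cell row 6, column 7 itself could take any of {1, 4} by direct elimination.
Consider where 4 can go in box 6.
row 4, column 7 is out (row 4 already has a 4).
row 4, column 8 is out (row 4 already has a 4).
row 6, column 8 is out (column 8 already has a 4).
So the only cell in box 6 that can hold 4 is row 6, column 7.
Therefore row 6, column 7 = 4.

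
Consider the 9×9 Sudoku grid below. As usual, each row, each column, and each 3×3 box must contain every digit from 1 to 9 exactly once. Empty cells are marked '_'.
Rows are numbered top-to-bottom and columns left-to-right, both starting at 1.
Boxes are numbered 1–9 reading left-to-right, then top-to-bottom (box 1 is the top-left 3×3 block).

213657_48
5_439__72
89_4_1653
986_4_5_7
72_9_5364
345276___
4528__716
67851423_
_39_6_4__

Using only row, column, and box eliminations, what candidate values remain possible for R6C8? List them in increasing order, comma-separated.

8,9

Row 6 already contains {2, 3, 4, 5, 6, 7}.
Column 8 already contains {1, 3, 4, 5, 6, 7}.
Its 3×3 block (box 6) already contains {3, 4, 5, 6, 7}.
Removing those from 1–9 leaves {8, 9} as the candidates for R6C8.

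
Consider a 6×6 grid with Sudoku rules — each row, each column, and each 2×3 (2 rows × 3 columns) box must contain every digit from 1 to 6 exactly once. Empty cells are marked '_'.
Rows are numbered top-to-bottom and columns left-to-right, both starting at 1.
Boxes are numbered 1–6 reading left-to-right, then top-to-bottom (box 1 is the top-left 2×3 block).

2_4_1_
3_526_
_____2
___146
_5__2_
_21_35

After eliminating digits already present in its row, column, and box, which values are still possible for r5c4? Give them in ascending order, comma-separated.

4,6

Row 5 already contains {2, 5}.
Column 4 already contains {1, 2}.
Its 2×3 block (box 6) already contains {2, 3, 5}.
Removing those from 1–6 leaves {4, 6} as the candidates for r5c4.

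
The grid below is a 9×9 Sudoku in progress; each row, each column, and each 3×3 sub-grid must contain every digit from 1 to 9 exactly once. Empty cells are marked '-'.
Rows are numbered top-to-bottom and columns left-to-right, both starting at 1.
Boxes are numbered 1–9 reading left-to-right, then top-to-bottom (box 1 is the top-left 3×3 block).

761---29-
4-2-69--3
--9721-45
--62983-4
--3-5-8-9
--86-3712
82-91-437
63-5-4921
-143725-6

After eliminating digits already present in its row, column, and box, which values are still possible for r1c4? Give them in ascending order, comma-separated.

Row 1 already contains {1, 2, 6, 7, 9}.
Column 4 already contains {2, 3, 5, 6, 7, 9}.
Its 3×3 block (box 2) already contains {1, 2, 6, 7, 9}.
Removing those from 1–9 leaves {4, 8} as the candidates for r1c4.

4,8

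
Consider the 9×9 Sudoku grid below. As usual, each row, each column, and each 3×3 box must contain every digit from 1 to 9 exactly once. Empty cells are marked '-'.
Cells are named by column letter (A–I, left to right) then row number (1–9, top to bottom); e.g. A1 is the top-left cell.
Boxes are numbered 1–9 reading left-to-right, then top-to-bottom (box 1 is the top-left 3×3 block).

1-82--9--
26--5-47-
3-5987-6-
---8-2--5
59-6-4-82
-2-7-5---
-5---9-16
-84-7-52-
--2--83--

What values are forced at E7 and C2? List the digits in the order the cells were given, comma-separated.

2,9

For E7:
  Consider where 2 can go in row 7.
  A7 is out (column A already has a 2).
  C7 is out (column C already has a 2).
  D7 is out (column D already has a 2).
  G7 is out (box 9 already has a 2).
  So the only cell in row 7 that can hold 2 is E7.
  So E7 = 2.
For C2:
  Row 2 already contains {2, 4, 5, 6, 7}.
  Column C already contains {2, 4, 5, 8}.
  Its 3×3 block (box 1) already contains {1, 2, 3, 5, 6, 8}.
  The only value from 1–9 not eliminated is 9, so C2 = 9.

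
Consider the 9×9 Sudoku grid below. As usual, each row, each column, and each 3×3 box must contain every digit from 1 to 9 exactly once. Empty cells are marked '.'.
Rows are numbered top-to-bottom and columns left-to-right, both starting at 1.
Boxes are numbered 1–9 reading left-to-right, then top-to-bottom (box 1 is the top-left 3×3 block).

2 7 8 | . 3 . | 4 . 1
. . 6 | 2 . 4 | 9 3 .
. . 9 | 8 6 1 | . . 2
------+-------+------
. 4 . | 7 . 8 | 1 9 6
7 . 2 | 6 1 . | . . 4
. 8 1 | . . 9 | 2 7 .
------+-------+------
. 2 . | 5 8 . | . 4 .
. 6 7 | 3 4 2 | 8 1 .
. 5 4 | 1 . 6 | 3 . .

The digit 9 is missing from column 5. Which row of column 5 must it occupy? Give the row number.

9

Consider where 9 can go in column 5.
R2C5 is out (row 2 already has a 9).
R4C5 is out (row 4 already has a 9).
R6C5 is out (row 6 already has a 9).
So the only cell in column 5 that can hold 9 is R9C5.
That is row 9.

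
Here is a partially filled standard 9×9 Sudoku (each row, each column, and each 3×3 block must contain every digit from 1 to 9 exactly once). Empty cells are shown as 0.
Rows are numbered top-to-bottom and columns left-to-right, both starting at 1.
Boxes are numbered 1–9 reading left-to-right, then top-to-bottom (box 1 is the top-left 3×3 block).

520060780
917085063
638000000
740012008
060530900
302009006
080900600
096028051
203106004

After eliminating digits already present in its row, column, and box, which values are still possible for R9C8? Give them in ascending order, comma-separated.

Row 9 already contains {1, 2, 3, 4, 6}.
Column 8 already contains {5, 6, 8}.
Its 3×3 block (box 9) already contains {1, 4, 5, 6}.
Removing those from 1–9 leaves {7, 9} as the candidates for R9C8.

7,9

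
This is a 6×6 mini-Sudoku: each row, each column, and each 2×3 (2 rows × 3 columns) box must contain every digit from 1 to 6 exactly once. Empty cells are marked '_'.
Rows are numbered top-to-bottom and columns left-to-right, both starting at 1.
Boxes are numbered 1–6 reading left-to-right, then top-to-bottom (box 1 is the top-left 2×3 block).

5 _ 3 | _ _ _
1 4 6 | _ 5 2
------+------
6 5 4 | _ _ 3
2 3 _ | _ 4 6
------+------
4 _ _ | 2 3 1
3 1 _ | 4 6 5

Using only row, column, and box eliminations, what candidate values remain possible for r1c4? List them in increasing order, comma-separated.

Row 1 already contains {3, 5}.
Column 4 already contains {2, 4}.
Its 2×3 block (box 2) already contains {2, 5}.
Removing those from 1–6 leaves {1, 6} as the candidates for r1c4.

1,6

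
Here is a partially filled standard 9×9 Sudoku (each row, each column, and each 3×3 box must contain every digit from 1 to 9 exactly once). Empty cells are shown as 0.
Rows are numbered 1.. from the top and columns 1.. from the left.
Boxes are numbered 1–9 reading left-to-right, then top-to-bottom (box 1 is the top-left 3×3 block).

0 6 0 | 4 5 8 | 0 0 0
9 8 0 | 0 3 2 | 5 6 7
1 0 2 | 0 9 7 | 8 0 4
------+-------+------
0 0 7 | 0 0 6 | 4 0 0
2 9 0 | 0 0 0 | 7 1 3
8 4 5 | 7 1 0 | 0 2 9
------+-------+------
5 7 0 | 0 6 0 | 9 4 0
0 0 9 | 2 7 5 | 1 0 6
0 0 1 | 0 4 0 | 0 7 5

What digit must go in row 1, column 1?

Cell row 1, column 1 itself could take any of {3, 7} by direct elimination.
Consider where 7 can go in row 1.
row 1, column 3 is out (column 3 already has a 7).
row 1, column 7 is out (column 7 already has a 7).
row 1, column 8 is out (column 8 already has a 7).
row 1, column 9 is out (column 9 already has a 7).
So the only cell in row 1 that can hold 7 is row 1, column 1.
Therefore row 1, column 1 = 7.

7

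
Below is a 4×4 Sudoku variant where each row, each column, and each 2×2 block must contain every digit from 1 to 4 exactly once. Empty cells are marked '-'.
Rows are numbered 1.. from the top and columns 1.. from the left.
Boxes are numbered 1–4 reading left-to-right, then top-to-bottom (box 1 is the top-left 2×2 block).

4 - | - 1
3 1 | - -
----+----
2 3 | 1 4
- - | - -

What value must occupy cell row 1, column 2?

Row 1 already contains {1, 4}.
Column 2 already contains {1, 3}.
Its 2×2 block (box 1) already contains {1, 3, 4}.
The only value from 1–4 not eliminated is 2, so row 1, column 2 = 2.

2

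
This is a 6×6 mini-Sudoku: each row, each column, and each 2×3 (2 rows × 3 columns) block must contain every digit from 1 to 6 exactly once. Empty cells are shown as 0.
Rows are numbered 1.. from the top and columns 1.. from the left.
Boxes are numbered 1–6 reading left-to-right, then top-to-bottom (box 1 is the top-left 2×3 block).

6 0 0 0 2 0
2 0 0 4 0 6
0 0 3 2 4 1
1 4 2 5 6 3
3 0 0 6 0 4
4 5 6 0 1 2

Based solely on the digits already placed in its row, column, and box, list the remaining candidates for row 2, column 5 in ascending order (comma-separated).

Row 2 already contains {2, 4, 6}.
Column 5 already contains {1, 2, 4, 6}.
Its 2×3 block (box 2) already contains {2, 4, 6}.
Removing those from 1–6 leaves {3, 5} as the candidates for row 2, column 5.

3,5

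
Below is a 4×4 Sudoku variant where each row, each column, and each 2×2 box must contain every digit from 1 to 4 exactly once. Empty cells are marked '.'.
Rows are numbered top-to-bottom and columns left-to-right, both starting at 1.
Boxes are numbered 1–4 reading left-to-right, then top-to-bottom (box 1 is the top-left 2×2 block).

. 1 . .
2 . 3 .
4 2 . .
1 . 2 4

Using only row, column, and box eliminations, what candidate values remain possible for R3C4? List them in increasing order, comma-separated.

Row 3 already contains {2, 4}.
Column 4 already contains {4}.
Its 2×2 block (box 4) already contains {2, 4}.
Removing those from 1–4 leaves {1, 3} as the candidates for R3C4.

1,3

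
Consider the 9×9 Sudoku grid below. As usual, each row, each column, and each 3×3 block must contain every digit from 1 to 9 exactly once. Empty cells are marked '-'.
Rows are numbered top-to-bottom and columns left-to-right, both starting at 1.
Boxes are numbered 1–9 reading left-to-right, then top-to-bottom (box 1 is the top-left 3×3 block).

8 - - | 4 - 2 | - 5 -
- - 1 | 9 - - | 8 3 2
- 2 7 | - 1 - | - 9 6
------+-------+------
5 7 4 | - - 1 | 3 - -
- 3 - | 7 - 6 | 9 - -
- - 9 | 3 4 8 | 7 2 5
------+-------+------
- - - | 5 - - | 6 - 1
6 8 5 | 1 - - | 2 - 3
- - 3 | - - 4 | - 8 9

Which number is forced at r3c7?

4

Row 3 already contains {1, 2, 6, 7, 9}.
Column 7 already contains {2, 3, 6, 7, 8, 9}.
Its 3×3 block (box 3) already contains {2, 3, 5, 6, 8, 9}.
The only value from 1–9 not eliminated is 4, so r3c7 = 4.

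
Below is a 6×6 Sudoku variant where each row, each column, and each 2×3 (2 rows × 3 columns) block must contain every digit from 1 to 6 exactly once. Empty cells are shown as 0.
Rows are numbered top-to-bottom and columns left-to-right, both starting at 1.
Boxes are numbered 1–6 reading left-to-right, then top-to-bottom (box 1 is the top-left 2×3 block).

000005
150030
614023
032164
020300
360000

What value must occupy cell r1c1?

2

Cell r1c1 itself could take any of {2, 4} by direct elimination.
Consider where 2 can go in box 1.
r1c2 is out (column 2 already has a 2).
r1c3 is out (column 3 already has a 2).
r2c3 is out (column 3 already has a 2).
So the only cell in box 1 that can hold 2 is r1c1.
Therefore r1c1 = 2.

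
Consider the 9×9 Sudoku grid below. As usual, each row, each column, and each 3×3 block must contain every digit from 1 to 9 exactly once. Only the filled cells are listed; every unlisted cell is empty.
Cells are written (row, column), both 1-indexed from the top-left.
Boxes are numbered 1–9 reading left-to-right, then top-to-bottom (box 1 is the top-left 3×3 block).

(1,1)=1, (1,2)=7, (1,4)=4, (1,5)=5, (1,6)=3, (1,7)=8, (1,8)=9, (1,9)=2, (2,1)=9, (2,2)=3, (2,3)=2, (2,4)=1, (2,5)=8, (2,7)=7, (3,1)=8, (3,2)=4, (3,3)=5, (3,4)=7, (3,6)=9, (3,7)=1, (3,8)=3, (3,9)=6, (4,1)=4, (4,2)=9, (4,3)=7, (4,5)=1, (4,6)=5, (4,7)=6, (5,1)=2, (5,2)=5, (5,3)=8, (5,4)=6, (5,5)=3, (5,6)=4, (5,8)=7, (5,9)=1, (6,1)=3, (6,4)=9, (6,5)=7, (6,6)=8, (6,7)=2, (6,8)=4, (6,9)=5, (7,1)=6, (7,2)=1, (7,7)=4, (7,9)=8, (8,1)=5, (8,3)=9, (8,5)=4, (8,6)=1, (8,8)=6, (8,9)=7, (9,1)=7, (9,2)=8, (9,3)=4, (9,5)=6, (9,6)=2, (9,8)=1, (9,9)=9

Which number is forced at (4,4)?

Row 4 already contains {1, 4, 5, 6, 7, 9}.
Column 4 already contains {1, 4, 6, 7, 9}.
Its 3×3 block (box 5) already contains {1, 3, 4, 5, 6, 7, 8, 9}.
The only value from 1–9 not eliminated is 2, so (4,4) = 2.

2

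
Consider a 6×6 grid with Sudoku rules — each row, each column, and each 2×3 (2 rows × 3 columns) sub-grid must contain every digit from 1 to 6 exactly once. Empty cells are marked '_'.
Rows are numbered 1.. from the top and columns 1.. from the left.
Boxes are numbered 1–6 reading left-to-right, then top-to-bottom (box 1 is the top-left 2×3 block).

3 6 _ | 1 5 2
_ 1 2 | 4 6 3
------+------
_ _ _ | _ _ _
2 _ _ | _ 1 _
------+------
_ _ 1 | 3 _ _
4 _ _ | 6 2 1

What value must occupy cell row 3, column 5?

Cell row 3, column 5 itself could take any of {3, 4} by direct elimination.
Consider where 3 can go in column 5.
row 5, column 5 is out (row 5 already has a 3).
So the only cell in column 5 that can hold 3 is row 3, column 5.
Therefore row 3, column 5 = 3.

3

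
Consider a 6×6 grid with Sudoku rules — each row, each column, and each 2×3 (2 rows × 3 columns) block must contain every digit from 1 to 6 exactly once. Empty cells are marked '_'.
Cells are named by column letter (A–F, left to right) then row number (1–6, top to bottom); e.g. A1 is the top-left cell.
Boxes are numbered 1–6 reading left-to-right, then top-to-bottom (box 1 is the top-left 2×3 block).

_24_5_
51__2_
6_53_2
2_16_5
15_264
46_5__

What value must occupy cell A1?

3

Row 1 already contains {2, 4, 5}.
Column A already contains {1, 2, 4, 5, 6}.
Its 2×3 block (box 1) already contains {1, 2, 4, 5}.
The only value from 1–6 not eliminated is 3, so A1 = 3.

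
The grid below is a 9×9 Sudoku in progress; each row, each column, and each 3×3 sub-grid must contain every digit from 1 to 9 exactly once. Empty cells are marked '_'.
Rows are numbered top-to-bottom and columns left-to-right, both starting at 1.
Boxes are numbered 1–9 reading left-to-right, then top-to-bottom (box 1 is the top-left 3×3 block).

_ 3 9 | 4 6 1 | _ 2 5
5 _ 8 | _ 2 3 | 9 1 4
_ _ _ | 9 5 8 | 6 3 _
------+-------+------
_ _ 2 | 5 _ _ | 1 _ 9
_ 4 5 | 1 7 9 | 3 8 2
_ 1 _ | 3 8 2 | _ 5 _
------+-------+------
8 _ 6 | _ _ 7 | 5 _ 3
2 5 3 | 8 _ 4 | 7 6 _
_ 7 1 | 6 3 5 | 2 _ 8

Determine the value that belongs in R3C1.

Cell R3C1 itself could take any of {1, 4, 7} by direct elimination.
Consider where 1 can go in column 1.
R1C1 is out (row 1 already has a 1).
R4C1 is out (row 4 already has a 1).
R5C1 is out (row 5 already has a 1).
R6C1 is out (row 6 already has a 1).
R9C1 is out (row 9 already has a 1).
So the only cell in column 1 that can hold 1 is R3C1.
Therefore R3C1 = 1.

1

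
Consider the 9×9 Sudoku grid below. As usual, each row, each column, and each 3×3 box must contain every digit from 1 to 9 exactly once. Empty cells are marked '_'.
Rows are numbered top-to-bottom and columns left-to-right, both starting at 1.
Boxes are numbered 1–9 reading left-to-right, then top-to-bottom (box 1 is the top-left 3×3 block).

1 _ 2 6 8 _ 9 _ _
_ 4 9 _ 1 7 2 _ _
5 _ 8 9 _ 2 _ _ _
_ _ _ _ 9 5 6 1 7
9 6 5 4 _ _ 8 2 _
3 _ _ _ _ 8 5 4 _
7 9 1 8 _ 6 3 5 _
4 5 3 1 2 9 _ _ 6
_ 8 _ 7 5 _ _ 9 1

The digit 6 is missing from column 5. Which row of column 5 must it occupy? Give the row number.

6

Consider where 6 can go in column 5.
R3C5 is out (box 2 already has a 6).
R5C5 is out (row 5 already has a 6).
R7C5 is out (row 7 already has a 6).
So the only cell in column 5 that can hold 6 is R6C5.
That is row 6.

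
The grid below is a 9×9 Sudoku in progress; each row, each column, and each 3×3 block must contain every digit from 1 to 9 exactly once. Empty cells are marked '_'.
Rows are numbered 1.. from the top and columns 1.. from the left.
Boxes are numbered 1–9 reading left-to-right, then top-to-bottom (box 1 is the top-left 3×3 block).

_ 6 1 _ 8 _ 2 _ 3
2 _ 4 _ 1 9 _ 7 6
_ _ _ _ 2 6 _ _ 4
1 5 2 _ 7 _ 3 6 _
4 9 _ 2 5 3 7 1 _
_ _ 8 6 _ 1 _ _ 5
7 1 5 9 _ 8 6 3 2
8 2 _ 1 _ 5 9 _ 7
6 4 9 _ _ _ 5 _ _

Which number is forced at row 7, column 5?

4

Row 7 already contains {1, 2, 3, 5, 6, 7, 8, 9}.
Column 5 already contains {1, 2, 5, 7, 8}.
Its 3×3 block (box 8) already contains {1, 5, 8, 9}.
The only value from 1–9 not eliminated is 4, so row 7, column 5 = 4.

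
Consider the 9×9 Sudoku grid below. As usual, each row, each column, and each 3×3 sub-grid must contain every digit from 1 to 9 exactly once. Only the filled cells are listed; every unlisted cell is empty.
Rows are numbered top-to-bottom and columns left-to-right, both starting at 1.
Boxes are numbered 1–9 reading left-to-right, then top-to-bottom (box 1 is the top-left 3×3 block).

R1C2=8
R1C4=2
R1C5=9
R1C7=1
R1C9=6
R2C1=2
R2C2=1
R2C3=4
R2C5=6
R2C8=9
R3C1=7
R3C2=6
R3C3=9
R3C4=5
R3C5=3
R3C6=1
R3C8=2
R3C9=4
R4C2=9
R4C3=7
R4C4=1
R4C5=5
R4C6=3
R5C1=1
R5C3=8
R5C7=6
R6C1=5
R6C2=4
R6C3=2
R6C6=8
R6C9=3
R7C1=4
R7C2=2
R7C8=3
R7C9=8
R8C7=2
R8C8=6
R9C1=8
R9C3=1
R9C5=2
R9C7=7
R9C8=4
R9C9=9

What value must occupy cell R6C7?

Row 6 already contains {2, 3, 4, 5, 8}.
Column 7 already contains {1, 2, 6, 7}.
Its 3×3 block (box 6) already contains {3, 6}.
The only value from 1–9 not eliminated is 9, so R6C7 = 9.

9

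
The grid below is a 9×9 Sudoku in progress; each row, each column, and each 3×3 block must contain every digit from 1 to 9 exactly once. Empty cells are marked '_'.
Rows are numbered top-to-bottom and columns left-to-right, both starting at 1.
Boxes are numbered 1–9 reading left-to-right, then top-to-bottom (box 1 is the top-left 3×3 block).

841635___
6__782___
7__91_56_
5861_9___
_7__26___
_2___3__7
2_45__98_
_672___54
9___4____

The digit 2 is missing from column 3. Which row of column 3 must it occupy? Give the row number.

3

Consider where 2 can go in column 3.
r2c3 is out (row 2 already has a 2).
r5c3 is out (row 5 already has a 2).
r6c3 is out (row 6 already has a 2).
r9c3 is out (box 7 already has a 2).
So the only cell in column 3 that can hold 2 is r3c3.
That is row 3.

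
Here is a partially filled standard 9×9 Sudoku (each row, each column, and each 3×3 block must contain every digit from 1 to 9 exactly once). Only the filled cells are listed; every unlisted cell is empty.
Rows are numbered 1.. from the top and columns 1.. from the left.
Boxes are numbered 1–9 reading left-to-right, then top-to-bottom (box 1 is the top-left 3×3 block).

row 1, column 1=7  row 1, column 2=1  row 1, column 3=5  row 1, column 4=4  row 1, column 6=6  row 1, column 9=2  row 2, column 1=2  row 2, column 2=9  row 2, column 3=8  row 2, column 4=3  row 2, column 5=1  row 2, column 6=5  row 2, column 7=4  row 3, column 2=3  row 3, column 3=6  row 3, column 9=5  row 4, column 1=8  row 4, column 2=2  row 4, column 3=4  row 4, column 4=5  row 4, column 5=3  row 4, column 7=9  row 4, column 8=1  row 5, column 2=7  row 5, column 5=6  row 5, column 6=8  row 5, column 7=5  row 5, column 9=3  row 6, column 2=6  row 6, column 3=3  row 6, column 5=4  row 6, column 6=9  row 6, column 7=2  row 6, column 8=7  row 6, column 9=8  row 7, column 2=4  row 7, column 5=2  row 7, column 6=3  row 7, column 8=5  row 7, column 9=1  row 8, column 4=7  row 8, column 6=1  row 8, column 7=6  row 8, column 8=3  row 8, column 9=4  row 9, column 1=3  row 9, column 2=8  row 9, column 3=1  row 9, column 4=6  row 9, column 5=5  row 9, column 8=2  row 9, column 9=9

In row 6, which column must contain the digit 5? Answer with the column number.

Consider where 5 can go in row 6.
row 6, column 4 is out (column 4 already has a 5).
So the only cell in row 6 that can hold 5 is row 6, column 1.
That is column 1.

1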